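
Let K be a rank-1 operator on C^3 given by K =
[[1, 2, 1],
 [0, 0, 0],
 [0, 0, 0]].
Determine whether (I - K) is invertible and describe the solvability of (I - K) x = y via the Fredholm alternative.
(I - K) is singular (det(I - K) = 0, i.e. 1 ∈ sigma(K)). (I - K) x = y is solvable iff y ⊥ ker((I - K)^*) = span{(1, 2, 1)}, i.e. iff y_1 + 2y_2 + y_3 = 0. When solvable, the solutions are x = y + c·(1, 0, 0), c arbitrary (ker(I - K) = span{(1, 0, 0)}, dimension 1).

K has rank 1, so it is an outer product K = u v^T: every row of K is a multiple of one row vector. Reading off the entries, u = (1, 0, 0) and v = (1, 2, 1) (row i of K equals u_i·v^T). A rank-one matrix u v^T satisfies K u = u (v·u) and kills the (2)-dimensional subspace v^⊥, so its characteristic polynomial is lambda^2 (lambda - v·u) with v·u = tr K = 1. Hence the eigenvalues of I - K are 1 (multiplicity 2) and 1 - (1) = 0, so det(I - K) = 0. (Direct check: I - K =
[[0, -2, -1],
 [0, 1, 0],
 [0, 0, 1]]
has determinant 0.) So 1 is an eigenvalue of K and (I - K) is not invertible. The finite-dimensional Fredholm alternative says: either (I - K) is invertible, or ker(I - K) ≠ {0} and then range(I - K) = ker((I - K)^*)^⊥, with dim ker(I - K) = dim ker((I - K)^*). We are in the second case, so we need both kernels. Kernel of I - K: (I - K) u = u - u (v·u) = u - u = 0, so ker(I - K) = span{u} = span{(1, 0, 0)} (it is exactly 1-dimensional because rank(I - K) = 2). Kernel of the adjoint: K is real, so (I - K)^* = I - K^T = I - v u^T, and (I - v u^T) v = v - v (u·v) = 0; hence ker((I - K)^*) = span{v} = span{(1, 2, 1)}. Therefore (I - K) x = y is solvable iff <y, v> = 0, i.e. iff y_1 + 2y_2 + y_3 = 0. When this holds, K y = u (v·y) = 0, so (I - K) y = y and x = y is a particular solution; the full solution set is the line x = y + c·u = y + c·(1, 0, 0), c ∈ C.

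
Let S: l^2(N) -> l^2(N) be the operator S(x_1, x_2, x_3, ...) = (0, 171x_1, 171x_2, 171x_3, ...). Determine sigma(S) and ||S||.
sigma(S) = closed disk {z in C : |z| ≤ 171}; ||S|| = 171

Note S = 171·U where U is the unit right shift (U x)_k = x_{k-1} (with x_0 := 0); so ||S|| = 171||U|| and sigma(S) = 171·sigma(U). ||S x||^2 = sum_{k≥1} |171x_k|^2 = 29241||x||^2, so ||S|| = 171 and sigma(S) ⊂ {|z| ≤ 171}. For any |lambda| < 171, the equation (S - lambda I) x = 0 forces x_1 = 0, then 171x_k = lambda x_{k+1} ⇒ x = 0, so S has no eigenvalues. But (S - lambda I) is not surjective for |lambda| < 171: solving (S - lambda I) x = e_1 would require x_n proportional to (lambda/171)^(-n), which is not in l^2. So every |lambda| < 171 lies in the residual spectrum. The boundary |lambda| = 171 is in the approximate point spectrum (the spectrum is closed). Hence sigma(S) is the closed disk of radius 171.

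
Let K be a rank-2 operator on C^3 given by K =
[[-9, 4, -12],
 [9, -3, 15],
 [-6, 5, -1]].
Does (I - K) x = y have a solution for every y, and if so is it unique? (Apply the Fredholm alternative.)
(I - K) is invertible (det(I - K) = -130 ≠ 0), so for every y in C^3 the equation (I - K) x = y has a unique solution.

K has rank 2 and factors as K = U V^T = u1 v1^T + u2 v2^T with u1 = (-3, 3, -2), v1 = (3, -2, 2), u2 = (-2, 3, 1), v2 = (0, 1, 3) (multiplying out reproduces the displayed K). The nonzero eigenvalues of U V^T coincide with those of the 2 x 2 matrix G = V^T U = [[v1·u1, v1·u2], [v2·u1, v2·u2]] = [[-19, -10], [-3, 6]], and by the Sylvester determinant identity det(I_3 - U V^T) = det(I_2 - V^T U) = det([[20, 10], [3, -5]]) = (20)(-5) - (10)(3) = -130. (Direct check: I - K =
[[10, -4, 12],
 [-9, 4, -15],
 [6, -5, 2]]
has determinant -130.) The finite-dimensional Fredholm alternative says: either (I - K) is invertible, or ker(I - K) ≠ {0} and then range(I - K) = ker((I - K)^*)^⊥, with dim ker(I - K) = dim ker((I - K)^*). Since det(I - K) ≠ 0, 1 is not an eigenvalue of K and ker(I - K) = {0}, so we are in the first case: for every y there is a unique x = (I - K)^(-1) y. (Explicitly, by the Woodbury identity, (I - U V^T)^(-1) = I + U (I_2 - G)^(-1) V^T.)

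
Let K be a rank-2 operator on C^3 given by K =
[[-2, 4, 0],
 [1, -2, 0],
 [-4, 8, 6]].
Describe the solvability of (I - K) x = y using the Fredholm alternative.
(I - K) is invertible (det(I - K) = -25 ≠ 0), so for every y in C^3 the equation (I - K) x = y has a unique solution.

K has rank 2 and factors as K = U V^T = u1 v1^T + u2 v2^T with u1 = (0, 0, 2), v1 = (-1, 2, 3), u2 = (-2, 1, -2), v2 = (1, -2, 0) (multiplying out reproduces the displayed K). The nonzero eigenvalues of U V^T coincide with those of the 2 x 2 matrix G = V^T U = [[v1·u1, v1·u2], [v2·u1, v2·u2]] = [[6, -2], [0, -4]], and by the Sylvester determinant identity det(I_3 - U V^T) = det(I_2 - V^T U) = det([[-5, 2], [0, 5]]) = (-5)(5) - (2)(0) = -25. (Direct check: I - K =
[[3, -4, 0],
 [-1, 3, 0],
 [4, -8, -5]]
has determinant -25.) The finite-dimensional Fredholm alternative says: either (I - K) is invertible, or ker(I - K) ≠ {0} and then range(I - K) = ker((I - K)^*)^⊥, with dim ker(I - K) = dim ker((I - K)^*). Since det(I - K) ≠ 0, 1 is not an eigenvalue of K and ker(I - K) = {0}, so we are in the first case: for every y there is a unique x = (I - K)^(-1) y. (Explicitly, by the Woodbury identity, (I - U V^T)^(-1) = I + U (I_2 - G)^(-1) V^T.)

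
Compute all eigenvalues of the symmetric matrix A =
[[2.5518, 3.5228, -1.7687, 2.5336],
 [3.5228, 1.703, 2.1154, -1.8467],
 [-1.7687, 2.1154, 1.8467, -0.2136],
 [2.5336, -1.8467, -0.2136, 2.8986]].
sigma(A) ≈ {-4, 2, 5, 6}

A is real symmetric, so its spectrum consists of real eigenvalues. Expanding the characteristic polynomial of the displayed matrix gives
  det(λ I - A) = p(λ) = λ^4 + (-9)λ^3 + (0)λ^2 + (148.0012)λ + (-240.0044).
Solving p(λ) = 0 yields eigenvalues ≈ -4, 2, 5, 6. (A is shown rounded to 4 decimals, so these recover the underlying integer eigenvalues to within that precision.)
Verification: the trace of A = 9 equals the sum of eigenvalues 9, and det(A) ≈ -240.0044 matches the eigenvalue product -240.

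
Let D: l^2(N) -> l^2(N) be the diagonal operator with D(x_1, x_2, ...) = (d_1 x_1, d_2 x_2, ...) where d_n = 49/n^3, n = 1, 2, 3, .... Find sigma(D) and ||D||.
sigma(D) = {49/n^3 : n ≥ 1} ∪ {0}; ||D|| = 49

A bounded diagonal operator on l^2 with diagonal entries d_n has spectrum equal to the closure of {d_n : n ≥ 1}: every d_n is an eigenvalue (with eigenvector e_n), so {d_n} ⊂ sigma(D); the spectrum is closed, so its closure is too; and for lambda not in the closure, (D - lambda I) has bounded inverse (the diagonal entries 1/(d_n - lambda) are bounded). For our sequence d_n = 49/n^3, n = 1, 2, 3, ...:
  - {d_n} = {49/n^3 : n ≥ 1}; the only limit point is 0
  - closure = {49/n^3 : n ≥ 1} ∪ {0}
For the norm: a diagonal operator has ||D|| = sup_n |d_n|. Here d_n = 49/n^3 is positive and decreasing, so sup_n |d_n| = d_1 = 49. So ||D|| = 49.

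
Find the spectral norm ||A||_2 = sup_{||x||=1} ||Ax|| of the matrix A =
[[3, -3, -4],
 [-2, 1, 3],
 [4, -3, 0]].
||A||_2 ≈ 7.8909 (= sqrt(largest eigenvalue of A^T A))

||A||_2 = sigma_max(A) = sqrt(lambda_max(A^T A)). Form the symmetric matrix M = A^T A =
[[29, -23, -18],
 [-23, 19, 15],
 [-18, 15, 25]].
Its characteristic polynomial (trace, sum of principal 2x2 minors, determinant of M give the coefficients) is
  p(λ) = det(λ I - M) = λ^3 - 73λ^2 + 673λ - 289.
No integer candidate from the rational root theorem (±divisors of 289) is a root, so the roots are irrational. The cubic discriminant is Δ = 997984112 > 0, so there are three distinct real roots. p(0) = -289 and p(1) = 312 have opposite signs, so a root lies in (0, 1); Newton's method refines it to λ ≈ 0.4514. p(10) = 141 and p(11) = -388 have opposite signs, so a root lies in (10, 11); Newton's method refines it to λ ≈ 10.2825. p(62) = -847 and p(63) = 2420 have opposite signs, so a root lies in (62, 63); Newton's method refines it to λ ≈ 62.2661. Check (Vieta): the three roots sum to 73, matching tr M = 73.
So the eigenvalues of A^T A are ≈ 0.4514, 10.2825, 62.2661 (all ≥ 0, as they must be for A^T A). The largest is λ_max ≈ 62.2661, hence ||A||_2 = sqrt(λ_max) ≈ 7.8909.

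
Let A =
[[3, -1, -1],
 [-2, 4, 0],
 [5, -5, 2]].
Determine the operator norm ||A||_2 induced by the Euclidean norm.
||A||_2 ≈ 8.8218 (= sqrt(largest eigenvalue of A^T A))

||A||_2 = sigma_max(A) = sqrt(lambda_max(A^T A)). Form the symmetric matrix M = A^T A =
[[38, -36, 7],
 [-36, 42, -9],
 [7, -9, 5]].
Its characteristic polynomial (trace, sum of principal 2x2 minors, determinant of M give the coefficients) is
  p(λ) = det(λ I - M) = λ^3 - 85λ^2 + 570λ - 900.
No integer candidate from the rational root theorem (±divisors of 900) is a root, so the roots are irrational. The cubic discriminant is Δ = 158800500 > 0, so there are three distinct real roots. p(2) = -92 and p(3) = 72 have opposite signs, so a root lies in (2, 3); Newton's method refines it to λ ≈ 2.4442. p(4) = 84 and p(5) = -50 have opposite signs, so a root lies in (4, 5); Newton's method refines it to λ ≈ 4.7314. p(77) = -4442 and p(78) = 972 have opposite signs, so a root lies in (77, 78); Newton's method refines it to λ ≈ 77.8244. Check (Vieta): the three roots sum to 85, matching tr M = 85.
So the eigenvalues of A^T A are ≈ 2.4442, 4.7314, 77.8244 (all ≥ 0, as they must be for A^T A). The largest is λ_max ≈ 77.8244, hence ||A||_2 = sqrt(λ_max) ≈ 8.8218.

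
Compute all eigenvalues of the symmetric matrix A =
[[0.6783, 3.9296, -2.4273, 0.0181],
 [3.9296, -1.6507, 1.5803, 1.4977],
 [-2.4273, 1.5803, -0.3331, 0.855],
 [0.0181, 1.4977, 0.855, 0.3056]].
sigma(A) ≈ {-6, -1, 2, 4}

A is real symmetric, so its spectrum consists of real eigenvalues. Expanding the characteristic polynomial of the displayed matrix gives
  det(λ I - A) = p(λ) = λ^4 + (1)λ^3 + (-28)λ^2 + (20.0021)λ + (48).
Solving p(λ) = 0 yields eigenvalues ≈ -6, -1, 2, 4. (A is shown rounded to 4 decimals, so these recover the underlying integer eigenvalues to within that precision.)
Verification: the trace of A = -1 equals the sum of eigenvalues -1, and det(A) ≈ 48.0000 matches the eigenvalue product 48.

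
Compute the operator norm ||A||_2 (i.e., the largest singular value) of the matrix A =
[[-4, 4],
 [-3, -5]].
||A||_2 = sqrt((66 + sqrt(260))/2) ≈ 6.408 (= sqrt(largest eigenvalue of A^T A))

||A||_2 = sigma_max(A) = sqrt(lambda_max(A^T A)). Form the symmetric matrix M = A^T A =
[[25, -1],
 [-1, 41]].
Its characteristic polynomial (trace, determinant of M give the coefficients) is
  p(λ) = det(λ I - M) = λ^2 - 66λ + 1024.
For λ^2 - 66λ + 1024 the discriminant is 260. It is nonnegative but not a perfect square, so the roots are real and irrational: λ = (66 ± sqrt(260))/2 ≈ 41.0623, 24.9377.
So the eigenvalues of A^T A are ≈ 24.9377, 41.0623 (all ≥ 0, as they must be for A^T A). The largest is λ_max = (66 + sqrt(260))/2 ≈ 41.0623, hence ||A||_2 = sqrt(λ_max) = sqrt((66 + sqrt(260))/2) ≈ 6.408.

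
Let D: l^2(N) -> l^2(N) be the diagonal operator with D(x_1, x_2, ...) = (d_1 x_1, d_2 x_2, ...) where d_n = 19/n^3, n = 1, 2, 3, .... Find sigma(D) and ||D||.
sigma(D) = {19/n^3 : n ≥ 1} ∪ {0}; ||D|| = 19

A bounded diagonal operator on l^2 with diagonal entries d_n has spectrum equal to the closure of {d_n : n ≥ 1}: every d_n is an eigenvalue (with eigenvector e_n), so {d_n} ⊂ sigma(D); the spectrum is closed, so its closure is too; and for lambda not in the closure, (D - lambda I) has bounded inverse (the diagonal entries 1/(d_n - lambda) are bounded). For our sequence d_n = 19/n^3, n = 1, 2, 3, ...:
  - {d_n} = {19/n^3 : n ≥ 1}; the only limit point is 0
  - closure = {19/n^3 : n ≥ 1} ∪ {0}
For the norm: a diagonal operator has ||D|| = sup_n |d_n|. Here d_n = 19/n^3 is positive and decreasing, so sup_n |d_n| = d_1 = 19. So ||D|| = 19.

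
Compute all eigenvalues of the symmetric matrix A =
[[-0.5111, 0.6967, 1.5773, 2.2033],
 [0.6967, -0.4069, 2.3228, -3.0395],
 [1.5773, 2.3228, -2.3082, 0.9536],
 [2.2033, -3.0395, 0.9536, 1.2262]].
sigma(A) ≈ {-5, -3, 2, 4}

A is real symmetric, so its spectrum consists of real eigenvalues. Expanding the characteristic polynomial of the displayed matrix gives
  det(λ I - A) = p(λ) = λ^4 + (2)λ^3 + (-25)λ^2 + (-26)λ + (120.004).
Solving p(λ) = 0 yields eigenvalues ≈ -5, -3, 2, 4. (A is shown rounded to 4 decimals, so these recover the underlying integer eigenvalues to within that precision.)
Verification: the trace of A = -2 equals the sum of eigenvalues -2, and det(A) ≈ 120.0040 matches the eigenvalue product 120.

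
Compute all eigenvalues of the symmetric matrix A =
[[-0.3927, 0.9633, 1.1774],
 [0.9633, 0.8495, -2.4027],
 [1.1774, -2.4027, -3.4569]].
sigma(A) ≈ {-5, 0, 2}

A is real symmetric, so its spectrum consists of real eigenvalues. Expanding the characteristic polynomial of the displayed matrix gives
  det(λ I - A) = p(λ) = λ^3 + (3)λ^2 + (-10)λ + (0).
Solving p(λ) = 0 yields eigenvalues ≈ -5, 0, 2. (A is shown rounded to 4 decimals, so these recover the underlying integer eigenvalues to within that precision.)
Verification: the trace of A = -3 equals the sum of eigenvalues -3, and det(A) ≈ 0.0002 matches the eigenvalue product 0.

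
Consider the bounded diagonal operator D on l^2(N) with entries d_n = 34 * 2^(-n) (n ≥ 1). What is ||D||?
||D|| = 17 (attained at n = 1)

For D diagonal, ||D|| = sup_n |d_n|. The sequence d_n = 34 * 2^(-n) is positive and strictly decreasing (ratio 2^(-1) < 1), so the supremum is d_1 = 34/2 = 17. Hence ||D|| = 17.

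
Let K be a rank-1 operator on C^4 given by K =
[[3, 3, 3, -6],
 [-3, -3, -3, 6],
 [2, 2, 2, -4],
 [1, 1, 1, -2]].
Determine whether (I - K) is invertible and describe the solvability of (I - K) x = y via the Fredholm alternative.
(I - K) is invertible (det(I - K) = 1 ≠ 0), so for every y in C^4 the equation (I - K) x = y has a unique solution.

K has rank 1, so it is an outer product K = u v^T: every row of K is a multiple of one row vector. Reading off the entries, u = (-3, 3, -2, -1) and v = (-1, -1, -1, 2) (row i of K equals u_i·v^T). A rank-one matrix u v^T satisfies K u = u (v·u) and kills the (3)-dimensional subspace v^⊥, so its characteristic polynomial is lambda^3 (lambda - v·u) with v·u = tr K = 0. Hence the eigenvalues of I - K are 1 (multiplicity 3) and 1 - (0) = 1, so det(I - K) = 1. (Direct check: I - K =
[[-2, -3, -3, 6],
 [3, 4, 3, -6],
 [-2, -2, -1, 4],
 [-1, -1, -1, 3]]
has determinant 1.) The finite-dimensional Fredholm alternative says: either (I - K) is invertible, or ker(I - K) ≠ {0} and then range(I - K) = ker((I - K)^*)^⊥, with dim ker(I - K) = dim ker((I - K)^*). Since det(I - K) ≠ 0, 1 is not an eigenvalue of K and ker(I - K) = {0}, so we are in the first case: for every y there is a unique x = (I - K)^(-1) y. Explicitly, by the Sherman–Morrison formula, (I - u v^T)^(-1) = I + u v^T/(1 - v·u), i.e. (I - K)^(-1) = I + K.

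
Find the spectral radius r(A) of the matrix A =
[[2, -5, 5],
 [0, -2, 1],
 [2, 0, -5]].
r(A) = (8 + sqrt(24))/2 ≈ 6.4495

The eigenvalues of A are the roots of its characteristic polynomial. With M = A (coefficients from the trace, the sum of principal 2x2 minors, and det A):
  p(λ) = det(λ I - M) = λ^3 + 5λ^2 - 14λ - 30.
By the rational root theorem any rational root is an integer divisor of 30. Testing λ = 3: p(3) = 27 + 45 - 42 - 30 = 0, so λ = 3 is a root. Dividing out (λ - 3) leaves p(λ) = (λ - 3)(λ^2 + 8λ + 10). For λ^2 + 8λ + 10 the discriminant is 24. It is nonnegative but not a perfect square, so the roots are real and irrational: λ = (-8 ± sqrt(24))/2 ≈ -1.5505, -6.4495.
Thus the eigenvalues (to 4 decimals) are -1.5505 (modulus 1.5505); -6.4495 (modulus 6.4495); 3 (modulus 3). The spectral radius is the largest modulus: r(A) = (8 + sqrt(24))/2 ≈ 6.4495. (Cross-check: r(A) ≤ ||A||_2 ≈ 8.3468; equality holds whenever A is normal, though it can also hold for some non-normal A.)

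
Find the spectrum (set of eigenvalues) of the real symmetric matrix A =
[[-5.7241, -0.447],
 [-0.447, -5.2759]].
sigma(A) ≈ {-6, -5}

A is real symmetric, so its spectrum consists of real eigenvalues. Expanding the characteristic polynomial of the displayed matrix gives
  det(λ I - A) = p(λ) = λ^2 + (11)λ + (30).
Solving p(λ) = 0 yields eigenvalues ≈ -6, -5. (A is shown rounded to 4 decimals, so these recover the underlying integer eigenvalues to within that precision.)
Verification: the trace of A = -11 equals the sum of eigenvalues -11, and det(A) ≈ 30.0000 matches the eigenvalue product 30.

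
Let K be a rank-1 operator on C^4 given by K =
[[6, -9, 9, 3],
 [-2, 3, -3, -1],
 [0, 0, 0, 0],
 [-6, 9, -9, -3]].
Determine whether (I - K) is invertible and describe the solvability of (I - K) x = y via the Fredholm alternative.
(I - K) is invertible (det(I - K) = -5 ≠ 0), so for every y in C^4 the equation (I - K) x = y has a unique solution.

K has rank 1, so it is an outer product K = u v^T: every row of K is a multiple of one row vector. Reading off the entries, u = (3, -1, 0, -3) and v = (2, -3, 3, 1) (row i of K equals u_i·v^T). A rank-one matrix u v^T satisfies K u = u (v·u) and kills the (3)-dimensional subspace v^⊥, so its characteristic polynomial is lambda^3 (lambda - v·u) with v·u = tr K = 6. Hence the eigenvalues of I - K are 1 (multiplicity 3) and 1 - (6) = -5, so det(I - K) = -5. (Direct check: I - K =
[[-5, 9, -9, -3],
 [2, -2, 3, 1],
 [0, 0, 1, 0],
 [6, -9, 9, 4]]
has determinant -5.) The finite-dimensional Fredholm alternative says: either (I - K) is invertible, or ker(I - K) ≠ {0} and then range(I - K) = ker((I - K)^*)^⊥, with dim ker(I - K) = dim ker((I - K)^*). Since det(I - K) ≠ 0, 1 is not an eigenvalue of K and ker(I - K) = {0}, so we are in the first case: for every y there is a unique x = (I - K)^(-1) y. Explicitly, by the Sherman–Morrison formula, (I - u v^T)^(-1) = I + u v^T/(1 - v·u), i.e. (I - K)^(-1) = I + K/(-5).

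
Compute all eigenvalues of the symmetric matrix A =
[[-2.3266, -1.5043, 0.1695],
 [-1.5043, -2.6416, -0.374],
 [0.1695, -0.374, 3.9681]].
sigma(A) ≈ {-4, -1, 4}

A is real symmetric, so its spectrum consists of real eigenvalues. Expanding the characteristic polynomial of the displayed matrix gives
  det(λ I - A) = p(λ) = λ^3 + (1)λ^2 + (-16)λ + (-16).
Solving p(λ) = 0 yields eigenvalues ≈ -4, -1, 4. (A is shown rounded to 4 decimals, so these recover the underlying integer eigenvalues to within that precision.)
Verification: the trace of A = -1 equals the sum of eigenvalues -1, and det(A) ≈ 16.0003 matches the eigenvalue product 16.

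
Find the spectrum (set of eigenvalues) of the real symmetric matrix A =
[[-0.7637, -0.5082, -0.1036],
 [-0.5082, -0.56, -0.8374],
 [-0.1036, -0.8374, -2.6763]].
sigma(A) ≈ {-3, -1, 0}

A is real symmetric, so its spectrum consists of real eigenvalues. Expanding the characteristic polynomial of the displayed matrix gives
  det(λ I - A) = p(λ) = λ^3 + (4)λ^2 + (3)λ + (0).
Solving p(λ) = 0 yields eigenvalues ≈ -3, -1, 0. (A is shown rounded to 4 decimals, so these recover the underlying integer eigenvalues to within that precision.)
Verification: the trace of A = -4 equals the sum of eigenvalues -4, and det(A) ≈ -0.0000 matches the eigenvalue product 0.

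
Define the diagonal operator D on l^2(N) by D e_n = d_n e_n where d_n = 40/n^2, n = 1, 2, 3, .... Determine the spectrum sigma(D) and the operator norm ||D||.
sigma(D) = {40/n^2 : n ≥ 1} ∪ {0}; ||D|| = 40

A bounded diagonal operator on l^2 with diagonal entries d_n has spectrum equal to the closure of {d_n : n ≥ 1}: every d_n is an eigenvalue (with eigenvector e_n), so {d_n} ⊂ sigma(D); the spectrum is closed, so its closure is too; and for lambda not in the closure, (D - lambda I) has bounded inverse (the diagonal entries 1/(d_n - lambda) are bounded). For our sequence d_n = 40/n^2, n = 1, 2, 3, ...:
  - {d_n} = {40/n^2 : n ≥ 1}; the only limit point is 0
  - closure = {40/n^2 : n ≥ 1} ∪ {0}
For the norm: a diagonal operator has ||D|| = sup_n |d_n|. Here d_n = 40/n^2 is positive and decreasing, so sup_n |d_n| = d_1 = 40. So ||D|| = 40.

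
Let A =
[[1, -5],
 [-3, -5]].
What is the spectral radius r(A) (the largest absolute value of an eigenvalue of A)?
r(A) = (4 + sqrt(96))/2 ≈ 6.899

The eigenvalues of A are the roots of its characteristic polynomial. With M = A (coefficients from the trace and determinant):
  p(λ) = det(λ I - M) = λ^2 + 4λ - 20.
For λ^2 + 4λ - 20 the discriminant is 96. It is nonnegative but not a perfect square, so the roots are real and irrational: λ = (-4 ± sqrt(96))/2 ≈ 2.899, -6.899.
Thus the eigenvalues (to 4 decimals) are 2.899 (modulus 2.899); -6.899 (modulus 6.899). The spectral radius is the largest modulus: r(A) = (4 + sqrt(96))/2 ≈ 6.899. (Cross-check: r(A) ≤ ||A||_2 ≈ 7.2361; equality holds whenever A is normal, though it can also hold for some non-normal A.)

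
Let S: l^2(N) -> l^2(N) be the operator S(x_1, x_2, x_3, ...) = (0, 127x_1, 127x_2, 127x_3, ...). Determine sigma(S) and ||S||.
sigma(S) = closed disk {z in C : |z| ≤ 127}; ||S|| = 127

Note S = 127·U where U is the unit right shift (U x)_k = x_{k-1} (with x_0 := 0); so ||S|| = 127||U|| and sigma(S) = 127·sigma(U). ||S x||^2 = sum_{k≥1} |127x_k|^2 = 16129||x||^2, so ||S|| = 127 and sigma(S) ⊂ {|z| ≤ 127}. For any |lambda| < 127, the equation (S - lambda I) x = 0 forces x_1 = 0, then 127x_k = lambda x_{k+1} ⇒ x = 0, so S has no eigenvalues. But (S - lambda I) is not surjective for |lambda| < 127: solving (S - lambda I) x = e_1 would require x_n proportional to (lambda/127)^(-n), which is not in l^2. So every |lambda| < 127 lies in the residual spectrum. The boundary |lambda| = 127 is in the approximate point spectrum (the spectrum is closed). Hence sigma(S) is the closed disk of radius 127.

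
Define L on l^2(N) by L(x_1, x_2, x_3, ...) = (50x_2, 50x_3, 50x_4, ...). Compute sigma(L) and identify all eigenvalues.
sigma(L) = closed disk {z in C : |z| ≤ 50}; sigma_p(L) = open disk {z in C : |z| < 50}

Note L = 50·V where V is the unit left shift (V x)_k = x_{k+1}; so sigma(L) = 50·sigma(V) and ||L|| = 50||V||. ||L x||^2 = 2500sum_{k≥2} |x_k|^2 ≤ 2500||x||^2, with equality on {x : x_1 = 0}, so ||L|| = 50. For any lambda with |lambda| < 50, set r = lambda/50 (|r| < 1); the vector x = (1, r, r^2, ...) is in l^2 and satisfies L x = 50(r, r^2, ...) = lambda x, so lambda is an eigenvalue. On the boundary |lambda| = 50 the geometric series diverges, so no l^2 eigenvector exists, but these lambda lie in the approximate point spectrum. Hence sigma(L) is the closed disk of radius 50 and sigma_p(L) is the open disk.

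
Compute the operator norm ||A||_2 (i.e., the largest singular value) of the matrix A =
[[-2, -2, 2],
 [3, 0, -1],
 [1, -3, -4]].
||A||_2 ≈ 5.5753 (= sqrt(largest eigenvalue of A^T A))

||A||_2 = sigma_max(A) = sqrt(lambda_max(A^T A)). Form the symmetric matrix M = A^T A =
[[14, 1, -11],
 [1, 13, 8],
 [-11, 8, 21]].
Its characteristic polynomial (trace, sum of principal 2x2 minors, determinant of M give the coefficients) is
  p(λ) = det(λ I - M) = λ^3 - 48λ^2 + 563λ - 1156.
No integer candidate from the rational root theorem (±divisors of 1156) is a root, so the roots are irrational. The cubic discriminant is Δ = 31339300 > 0, so there are three distinct real roots. p(2) = -214 and p(3) = 128 have opposite signs, so a root lies in (2, 3); Newton's method refines it to λ ≈ 2.5973. p(14) = 62 and p(15) = -136 have opposite signs, so a root lies in (14, 15); Newton's method refines it to λ ≈ 14.3183. p(31) = -40 and p(32) = 476 have opposite signs, so a root lies in (31, 32); Newton's method refines it to λ ≈ 31.0844. Check (Vieta): the three roots sum to 48, matching tr M = 48.
So the eigenvalues of A^T A are ≈ 2.5973, 14.3183, 31.0844 (all ≥ 0, as they must be for A^T A). The largest is λ_max ≈ 31.0844, hence ||A||_2 = sqrt(λ_max) ≈ 5.5753.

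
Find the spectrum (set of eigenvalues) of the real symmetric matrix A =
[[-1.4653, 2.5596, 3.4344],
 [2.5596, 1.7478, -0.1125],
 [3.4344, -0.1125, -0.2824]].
sigma(A) ≈ {-5, 1, 4}

A is real symmetric, so its spectrum consists of real eigenvalues. Expanding the characteristic polynomial of the displayed matrix gives
  det(λ I - A) = p(λ) = λ^3 + (0)λ^2 + (-21)λ + (20.0014).
Solving p(λ) = 0 yields eigenvalues ≈ -5, 1, 4. (A is shown rounded to 4 decimals, so these recover the underlying integer eigenvalues to within that precision.)
Verification: the trace of A = 0 equals the sum of eigenvalues 0, and det(A) ≈ -20.0014 matches the eigenvalue product -20.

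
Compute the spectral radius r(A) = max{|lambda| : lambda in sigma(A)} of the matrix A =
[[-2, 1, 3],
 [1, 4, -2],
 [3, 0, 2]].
r(A) ≈ 3.9686

The eigenvalues of A are the roots of its characteristic polynomial. With M = A (coefficients from the trace, the sum of principal 2x2 minors, and det A):
  p(λ) = det(λ I - M) = λ^3 - 4λ^2 - 14λ + 60.
No integer candidate from the rational root theorem (±divisors of 60) is a root, so the roots are irrational. The cubic discriminant is Δ = -7248 < 0, so there is one real root and a complex-conjugate pair. p(-4) = -12 and p(-3) = 39 have opposite signs, so a root lies in (-4, -3); Newton's method refines it to λ ≈ -3.8095. Dividing out (λ - (-3.8095)) leaves approximately λ^2 - 7.8095λ + 15.7501. For λ^2 - 7.8095λ + 15.7501 the discriminant is -2.0125. It is negative, so the remaining roots are the complex-conjugate pair λ ≈ 3.9047 ± 0.7093i. Their product equals the constant term, so |λ|^2 ≈ 15.7501 and |λ| ≈ 3.9686.
Thus the eigenvalues (to 4 decimals) are -3.8095 (modulus 3.8095); 3.9047 ± 0.7093i (modulus 3.9686). The spectral radius is the largest modulus: r(A) ≈ 3.9686. (Cross-check: r(A) ≤ ||A||_2 ≈ 4.7853; equality holds whenever A is normal, though it can also hold for some non-normal A.)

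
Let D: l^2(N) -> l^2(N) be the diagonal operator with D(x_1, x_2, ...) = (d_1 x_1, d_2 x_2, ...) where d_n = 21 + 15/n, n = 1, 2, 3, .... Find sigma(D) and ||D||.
sigma(D) = {21 + 15/n : n ≥ 1} ∪ {21}; ||D|| = 36

A bounded diagonal operator on l^2 with diagonal entries d_n has spectrum equal to the closure of {d_n : n ≥ 1}: every d_n is an eigenvalue (with eigenvector e_n), so {d_n} ⊂ sigma(D); the spectrum is closed, so its closure is too; and for lambda not in the closure, (D - lambda I) has bounded inverse (the diagonal entries 1/(d_n - lambda) are bounded). For our sequence d_n = 21 + 15/n, n = 1, 2, 3, ...:
  - {d_n} = {21 + 15/n : n ≥ 1}; the only limit point is 21
  - closure = {21 + 15/n : n ≥ 1} ∪ {21}
For the norm: a diagonal operator has ||D|| = sup_n |d_n|. Here d_n = 21 + 15/n is positive and decreasing, so sup_n |d_n| = d_1 = 21 + 15 = 36. So ||D|| = 36.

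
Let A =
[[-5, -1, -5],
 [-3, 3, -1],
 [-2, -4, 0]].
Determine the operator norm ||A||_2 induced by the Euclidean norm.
||A||_2 ≈ 7.8217 (= sqrt(largest eigenvalue of A^T A))

||A||_2 = sigma_max(A) = sqrt(lambda_max(A^T A)). Form the symmetric matrix M = A^T A =
[[38, 4, 28],
 [4, 26, 2],
 [28, 2, 26]].
Its characteristic polynomial (trace, sum of principal 2x2 minors, determinant of M give the coefficients) is
  p(λ) = det(λ I - M) = λ^3 - 90λ^2 + 1848λ - 5184.
No integer candidate from the rational root theorem (±divisors of 5184) is a root, so the roots are irrational. The cubic discriminant is Δ = 2095407360 > 0, so there are three distinct real roots. p(3) = -423 and p(4) = 832 have opposite signs, so a root lies in (3, 4); Newton's method refines it to λ ≈ 3.3232. p(25) = 391 and p(26) = -400 have opposite signs, so a root lies in (25, 26); Newton's method refines it to λ ≈ 25.4986. p(61) = -365 and p(62) = 1760 have opposite signs, so a root lies in (61, 62); Newton's method refines it to λ ≈ 61.1783. Check (Vieta): the three roots sum to 90, matching tr M = 90.
So the eigenvalues of A^T A are ≈ 3.3232, 25.4986, 61.1783 (all ≥ 0, as they must be for A^T A). The largest is λ_max ≈ 61.1783, hence ||A||_2 = sqrt(λ_max) ≈ 7.8217.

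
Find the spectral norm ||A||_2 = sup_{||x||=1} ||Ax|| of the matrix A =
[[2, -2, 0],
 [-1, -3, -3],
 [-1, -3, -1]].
||A||_2 ≈ 5.4794 (= sqrt(largest eigenvalue of A^T A))

||A||_2 = sigma_max(A) = sqrt(lambda_max(A^T A)). Form the symmetric matrix M = A^T A =
[[6, 2, 4],
 [2, 22, 12],
 [4, 12, 10]].
Its characteristic polynomial (trace, sum of principal 2x2 minors, determinant of M give the coefficients) is
  p(λ) = det(λ I - M) = λ^3 - 38λ^2 + 248λ - 256.
No integer candidate from the rational root theorem (±divisors of 256) is a root, so the roots are irrational. The cubic discriminant is Δ = 13267200 > 0, so there are three distinct real roots. p(1) = -45 and p(2) = 96 have opposite signs, so a root lies in (1, 2); Newton's method refines it to λ ≈ 1.2718. p(6) = 80 and p(7) = -39 have opposite signs, so a root lies in (6, 7); Newton's method refines it to λ ≈ 6.7043. p(30) = -16 and p(31) = 705 have opposite signs, so a root lies in (30, 31); Newton's method refines it to λ ≈ 30.0239. Check (Vieta): the three roots sum to 38, matching tr M = 38.
So the eigenvalues of A^T A are ≈ 1.2718, 6.7043, 30.0239 (all ≥ 0, as they must be for A^T A). The largest is λ_max ≈ 30.0239, hence ||A||_2 = sqrt(λ_max) ≈ 5.4794.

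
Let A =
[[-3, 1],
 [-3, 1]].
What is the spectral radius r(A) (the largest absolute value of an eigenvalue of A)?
r(A) = 2

The eigenvalues of A are the roots of its characteristic polynomial. With M = A (coefficients from the trace and determinant):
  p(λ) = det(λ I - M) = λ^2 + 2λ.
For λ^2 + 2λ the discriminant is 4. It is a perfect square (2^2), so the roots are rational: λ = (-2 ± 2)/2 = 0, -2.
Thus the eigenvalues (to 4 decimals) are 0 (modulus 0); -2 (modulus 2). The spectral radius is the largest modulus: r(A) = 2. (Cross-check: r(A) ≤ ||A||_2 ≈ 4.4721; equality holds whenever A is normal, though it can also hold for some non-normal A.)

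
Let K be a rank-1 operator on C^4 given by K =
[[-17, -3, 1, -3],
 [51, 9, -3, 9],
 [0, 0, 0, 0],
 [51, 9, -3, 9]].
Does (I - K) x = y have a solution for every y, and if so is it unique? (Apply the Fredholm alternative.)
(I - K) is singular (det(I - K) = 0, i.e. 1 ∈ sigma(K)). (I - K) x = y is solvable iff y ⊥ ker((I - K)^*) = span{(-17, -3, 1, -3)}, i.e. iff -17y_1 - 3y_2 + y_3 - 3y_4 = 0. When solvable, the solutions are x = y + c·(1, -3, 0, -3), c arbitrary (ker(I - K) = span{(1, -3, 0, -3)}, dimension 1).

K has rank 1, so it is an outer product K = u v^T: every row of K is a multiple of one row vector. Reading off the entries, u = (1, -3, 0, -3) and v = (-17, -3, 1, -3) (row i of K equals u_i·v^T). A rank-one matrix u v^T satisfies K u = u (v·u) and kills the (3)-dimensional subspace v^⊥, so its characteristic polynomial is lambda^3 (lambda - v·u) with v·u = tr K = 1. Hence the eigenvalues of I - K are 1 (multiplicity 3) and 1 - (1) = 0, so det(I - K) = 0. (Direct check: I - K =
[[18, 3, -1, 3],
 [-51, -8, 3, -9],
 [0, 0, 1, 0],
 [-51, -9, 3, -8]]
has determinant 0.) So 1 is an eigenvalue of K and (I - K) is not invertible. The finite-dimensional Fredholm alternative says: either (I - K) is invertible, or ker(I - K) ≠ {0} and then range(I - K) = ker((I - K)^*)^⊥, with dim ker(I - K) = dim ker((I - K)^*). We are in the second case, so we need both kernels. Kernel of I - K: (I - K) u = u - u (v·u) = u - u = 0, so ker(I - K) = span{u} = span{(1, -3, 0, -3)} (it is exactly 1-dimensional because rank(I - K) = 3). Kernel of the adjoint: K is real, so (I - K)^* = I - K^T = I - v u^T, and (I - v u^T) v = v - v (u·v) = 0; hence ker((I - K)^*) = span{v} = span{(-17, -3, 1, -3)}. Therefore (I - K) x = y is solvable iff <y, v> = 0, i.e. iff -17y_1 - 3y_2 + y_3 - 3y_4 = 0. When this holds, K y = u (v·y) = 0, so (I - K) y = y and x = y is a particular solution; the full solution set is the line x = y + c·u = y + c·(1, -3, 0, -3), c ∈ C.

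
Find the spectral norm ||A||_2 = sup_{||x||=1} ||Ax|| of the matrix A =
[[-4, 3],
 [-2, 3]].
||A||_2 = sqrt((38 + sqrt(1300))/2) ≈ 6.085 (= sqrt(largest eigenvalue of A^T A))

||A||_2 = sigma_max(A) = sqrt(lambda_max(A^T A)). Form the symmetric matrix M = A^T A =
[[20, -18],
 [-18, 18]].
Its characteristic polynomial (trace, determinant of M give the coefficients) is
  p(λ) = det(λ I - M) = λ^2 - 38λ + 36.
For λ^2 - 38λ + 36 the discriminant is 1300. It is nonnegative but not a perfect square, so the roots are real and irrational: λ = (38 ± sqrt(1300))/2 ≈ 37.0278, 0.9722.
So the eigenvalues of A^T A are ≈ 0.9722, 37.0278 (all ≥ 0, as they must be for A^T A). The largest is λ_max = (38 + sqrt(1300))/2 ≈ 37.0278, hence ||A||_2 = sqrt(λ_max) = sqrt((38 + sqrt(1300))/2) ≈ 6.085.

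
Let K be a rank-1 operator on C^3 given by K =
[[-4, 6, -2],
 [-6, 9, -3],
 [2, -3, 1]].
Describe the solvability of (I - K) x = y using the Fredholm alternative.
(I - K) is invertible (det(I - K) = -5 ≠ 0), so for every y in C^3 the equation (I - K) x = y has a unique solution.

K has rank 1, so it is an outer product K = u v^T: every row of K is a multiple of one row vector. Reading off the entries, u = (2, 3, -1) and v = (-2, 3, -1) (row i of K equals u_i·v^T). A rank-one matrix u v^T satisfies K u = u (v·u) and kills the (2)-dimensional subspace v^⊥, so its characteristic polynomial is lambda^2 (lambda - v·u) with v·u = tr K = 6. Hence the eigenvalues of I - K are 1 (multiplicity 2) and 1 - (6) = -5, so det(I - K) = -5. (Direct check: I - K =
[[5, -6, 2],
 [6, -8, 3],
 [-2, 3, 0]]
has determinant -5.) The finite-dimensional Fredholm alternative says: either (I - K) is invertible, or ker(I - K) ≠ {0} and then range(I - K) = ker((I - K)^*)^⊥, with dim ker(I - K) = dim ker((I - K)^*). Since det(I - K) ≠ 0, 1 is not an eigenvalue of K and ker(I - K) = {0}, so we are in the first case: for every y there is a unique x = (I - K)^(-1) y. Explicitly, by the Sherman–Morrison formula, (I - u v^T)^(-1) = I + u v^T/(1 - v·u), i.e. (I - K)^(-1) = I + K/(-5).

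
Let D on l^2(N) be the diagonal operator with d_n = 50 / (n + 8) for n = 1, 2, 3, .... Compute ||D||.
||D|| = 50/9 (attained at n = 1)

For D diagonal, ||D|| = sup_n |d_n| = sup_n 50/(n + 8). This is positive and strictly decreasing in n, so the supremum is attained at n = 1: d_1 = 50/(1 + 8) = 50/9. Hence ||D|| = 50/9.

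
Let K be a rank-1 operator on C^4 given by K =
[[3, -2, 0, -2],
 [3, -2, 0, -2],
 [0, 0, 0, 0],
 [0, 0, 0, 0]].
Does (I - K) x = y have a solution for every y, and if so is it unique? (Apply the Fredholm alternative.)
(I - K) is singular (det(I - K) = 0, i.e. 1 ∈ sigma(K)). (I - K) x = y is solvable iff y ⊥ ker((I - K)^*) = span{(3, -2, 0, -2)}, i.e. iff 3y_1 - 2y_2 - 2y_4 = 0. When solvable, the solutions are x = y + c·(1, 1, 0, 0), c arbitrary (ker(I - K) = span{(1, 1, 0, 0)}, dimension 1).

K has rank 1, so it is an outer product K = u v^T: every row of K is a multiple of one row vector. Reading off the entries, u = (1, 1, 0, 0) and v = (3, -2, 0, -2) (row i of K equals u_i·v^T). A rank-one matrix u v^T satisfies K u = u (v·u) and kills the (3)-dimensional subspace v^⊥, so its characteristic polynomial is lambda^3 (lambda - v·u) with v·u = tr K = 1. Hence the eigenvalues of I - K are 1 (multiplicity 3) and 1 - (1) = 0, so det(I - K) = 0. (Direct check: I - K =
[[-2, 2, 0, 2],
 [-3, 3, 0, 2],
 [0, 0, 1, 0],
 [0, 0, 0, 1]]
has determinant 0.) So 1 is an eigenvalue of K and (I - K) is not invertible. The finite-dimensional Fredholm alternative says: either (I - K) is invertible, or ker(I - K) ≠ {0} and then range(I - K) = ker((I - K)^*)^⊥, with dim ker(I - K) = dim ker((I - K)^*). We are in the second case, so we need both kernels. Kernel of I - K: (I - K) u = u - u (v·u) = u - u = 0, so ker(I - K) = span{u} = span{(1, 1, 0, 0)} (it is exactly 1-dimensional because rank(I - K) = 3). Kernel of the adjoint: K is real, so (I - K)^* = I - K^T = I - v u^T, and (I - v u^T) v = v - v (u·v) = 0; hence ker((I - K)^*) = span{v} = span{(3, -2, 0, -2)}. Therefore (I - K) x = y is solvable iff <y, v> = 0, i.e. iff 3y_1 - 2y_2 - 2y_4 = 0. When this holds, K y = u (v·y) = 0, so (I - K) y = y and x = y is a particular solution; the full solution set is the line x = y + c·u = y + c·(1, 1, 0, 0), c ∈ C.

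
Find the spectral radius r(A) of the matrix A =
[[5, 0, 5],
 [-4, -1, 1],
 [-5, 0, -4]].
r(A) = sqrt(5) ≈ 2.2361

The eigenvalues of A are the roots of its characteristic polynomial. With M = A (coefficients from the trace, the sum of principal 2x2 minors, and det A):
  p(λ) = det(λ I - M) = λ^3 + 4λ + 5.
By the rational root theorem any rational root is an integer divisor of 5. Testing λ = -1: p(-1) = -1 + 0 - 4 + 5 = 0, so λ = -1 is a root. Dividing out (λ + 1) leaves p(λ) = (λ + 1)(λ^2 - λ + 5). For λ^2 - λ + 5 the discriminant is -19. It is negative, so the roots are the complex-conjugate pair λ = 1/2 ± (sqrt(19)/2) i ≈ 0.5 ± 2.1794i. For a conjugate pair the product of the roots equals the constant term, so |λ|^2 = 5 and |λ| = sqrt(5) ≈ 2.2361.
Thus the eigenvalues (to 4 decimals) are 0.5 ± 2.1794i (modulus 2.2361); -1 (modulus 1). The spectral radius is the largest modulus: r(A) = sqrt(5) ≈ 2.2361. (Cross-check: r(A) ≤ ||A||_2 ≈ 9.8382; equality holds whenever A is normal, though it can also hold for some non-normal A.)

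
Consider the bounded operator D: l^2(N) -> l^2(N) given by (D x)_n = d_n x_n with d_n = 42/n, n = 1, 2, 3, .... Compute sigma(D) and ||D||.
sigma(D) = {42/n : n ≥ 1} ∪ {0}; ||D|| = 42

A bounded diagonal operator on l^2 with diagonal entries d_n has spectrum equal to the closure of {d_n : n ≥ 1}: every d_n is an eigenvalue (with eigenvector e_n), so {d_n} ⊂ sigma(D); the spectrum is closed, so its closure is too; and for lambda not in the closure, (D - lambda I) has bounded inverse (the diagonal entries 1/(d_n - lambda) are bounded). For our sequence d_n = 42/n, n = 1, 2, 3, ...:
  - {d_n} = {42/n : n ≥ 1}; the only limit point is 0
  - closure = {42/n : n ≥ 1} ∪ {0}
For the norm: a diagonal operator has ||D|| = sup_n |d_n|. Here d_n = 42/n is positive and decreasing, so sup_n |d_n| = d_1 = 42. So ||D|| = 42.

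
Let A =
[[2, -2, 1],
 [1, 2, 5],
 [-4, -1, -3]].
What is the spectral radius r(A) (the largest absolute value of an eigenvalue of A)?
r(A) ≈ 3.4339

The eigenvalues of A are the roots of its characteristic polynomial. With M = A (coefficients from the trace, the sum of principal 2x2 minors, and det A):
  p(λ) = det(λ I - M) = λ^3 - λ^2 + 3λ - 39.
No integer candidate from the rational root theorem (±divisors of 39) is a root, so the roots are irrational. The cubic discriminant is Δ = -39216 < 0, so there is one real root and a complex-conjugate pair. p(3) = -12 and p(4) = 21 have opposite signs, so a root lies in (3, 4); Newton's method refines it to λ ≈ 3.4339. Dividing out (λ - (3.4339)) leaves approximately λ^2 + 2.4339λ + 11.3575. For λ^2 + 2.4339λ + 11.3575 the discriminant is -39.5064. It is negative, so the remaining roots are the complex-conjugate pair λ ≈ -1.2169 ± 3.1427i. Their product equals the constant term, so |λ|^2 ≈ 11.3575 and |λ| ≈ 3.3701.
Thus the eigenvalues (to 4 decimals) are 3.4339 (modulus 3.4339); -1.2169 ± 3.1427i (modulus 3.3701). The spectral radius is the largest modulus: r(A) ≈ 3.4339. (Cross-check: r(A) ≤ ||A||_2 ≈ 7.1242; equality holds whenever A is normal, though it can also hold for some non-normal A.)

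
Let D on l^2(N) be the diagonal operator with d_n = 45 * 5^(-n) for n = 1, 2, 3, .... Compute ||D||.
||D|| = 9 (attained at n = 1)

For D diagonal, ||D|| = sup_n |d_n|. The sequence d_n = 45 * 5^(-n) is positive and strictly decreasing (ratio 5^(-1) < 1), so the supremum is d_1 = 45/5 = 9. Hence ||D|| = 9.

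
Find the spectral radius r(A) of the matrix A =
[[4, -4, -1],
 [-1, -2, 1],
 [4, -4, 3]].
r(A) ≈ 4.4598

The eigenvalues of A are the roots of its characteristic polynomial. With M = A (coefficients from the trace, the sum of principal 2x2 minors, and det A):
  p(λ) = det(λ I - M) = λ^3 - 5λ^2 + 2λ + 48.
No integer candidate from the rational root theorem (±divisors of 48) is a root, so the roots are irrational. The cubic discriminant is Δ = -46780 < 0, so there is one real root and a complex-conjugate pair. p(-3) = -30 and p(-2) = 16 have opposite signs, so a root lies in (-3, -2); Newton's method refines it to λ ≈ -2.4133. Dividing out (λ - (-2.4133)) leaves approximately λ^2 - 7.4133λ + 19.8901. For λ^2 - 7.4133λ + 19.8901 the discriminant is -24.604. It is negative, so the remaining roots are the complex-conjugate pair λ ≈ 3.7066 ± 2.4801i. Their product equals the constant term, so |λ|^2 ≈ 19.8901 and |λ| ≈ 4.4598.
Thus the eigenvalues (to 4 decimals) are -2.4133 (modulus 2.4133); 3.7066 ± 2.4801i (modulus 4.4598). The spectral radius is the largest modulus: r(A) ≈ 4.4598. (Cross-check: r(A) ≤ ||A||_2 ≈ 8.1936; equality holds whenever A is normal, though it can also hold for some non-normal A.)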